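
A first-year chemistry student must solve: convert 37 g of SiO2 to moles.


M(SiO2) = 60.09 g/mol
n = mass/M = 37/60.09 = 0.6157 mol

0.6157 mol


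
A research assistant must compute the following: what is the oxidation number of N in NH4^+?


x + 4(+1) = +1, so x = -3
Oxidation number: -3

-3


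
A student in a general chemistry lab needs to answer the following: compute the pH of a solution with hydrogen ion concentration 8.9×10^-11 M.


pH = -log10([H+]) = -log10(8.9×10^-11)
= 11 - log10(8.9)
= 11 - 0.95
= 10.05

10.05


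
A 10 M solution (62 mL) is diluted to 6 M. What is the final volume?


C1V1 = C2V2
10 × 62 = 6 × V2
V2 = 620/6 = 103.33 mL

103.33 mL


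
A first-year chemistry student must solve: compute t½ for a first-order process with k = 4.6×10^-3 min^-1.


t½ = ln2/k = 0.693147/(4.6×10^-3 min^-1)
= 150.7 min

150.7 min


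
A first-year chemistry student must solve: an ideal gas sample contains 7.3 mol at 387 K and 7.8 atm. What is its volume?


PV = nRT  (R = 0.08206 L·atm/(mol·K))
V = nRT/P = 7.3×0.08206×387/7.8
= 29.722 L

29.722 L


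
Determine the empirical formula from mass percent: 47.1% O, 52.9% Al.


Assume 100 g sample. Moles of each element:
  O: 47.1/16.0 = 2.944 mol
  Al: 52.9/26.98 = 1.961 mol
Divide by smallest (1.961):
  O: 2.944/1.961 = 1.5
  Al: 1.961/1.961 = 1.0
Multiply all ratios by 2 to obtain whole numbers.
Empirical formula: Al2O3

Al2O3


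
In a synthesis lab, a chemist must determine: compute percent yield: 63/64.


% yield = actual/theoretical × 100
= 63/64 × 100
= 98.44%

98.44%


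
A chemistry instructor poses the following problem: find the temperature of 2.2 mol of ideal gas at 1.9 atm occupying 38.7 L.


PV = nRT  (R = 0.08206 L·atm/(mol·K))
T = PV/(nR) = 1.9×38.7/(2.2×0.08206)
= 73.53/0.180532
= 407.30 K

407.30 K


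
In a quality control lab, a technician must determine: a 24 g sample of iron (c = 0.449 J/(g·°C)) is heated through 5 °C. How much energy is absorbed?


q = mcΔT = 24 × 0.449 × 5
= 53.88 J

53.88 J


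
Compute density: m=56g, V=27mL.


ρ = mass/volume
= 56/27
= 2.074 g/mL

2.074 g/mL


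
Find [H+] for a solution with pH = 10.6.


[H+] = 10^(-pH) = 10^(-10.6)
= 2.51×10^-11 M

2.51×10^-11 M


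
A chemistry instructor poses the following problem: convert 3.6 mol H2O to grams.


M(H2O) = 18.02 g/mol
mass = n × M = 3.6 × 18.02 = 64.87 g

64.87 g


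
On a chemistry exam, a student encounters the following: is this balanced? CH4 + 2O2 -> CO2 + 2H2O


Equation: CH4 + 2O2 -> CO2 + 2H2O
Check atoms: C: 1=1, H: 4=4, O: 4=4
Balanced

Yes, balanced


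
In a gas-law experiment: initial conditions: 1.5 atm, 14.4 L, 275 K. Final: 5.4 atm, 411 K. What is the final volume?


P1V1/T1 = P2V2/T2
V2 = P1V1T2/(T1P2)
= 1.5×14.4×411/(275×5.4)
= 5.978 L

5.978 L


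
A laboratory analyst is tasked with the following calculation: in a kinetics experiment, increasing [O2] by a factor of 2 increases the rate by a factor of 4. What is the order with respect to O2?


rate ∝ [O2]^n
2^n = 4 → n = 2
Order in O2: 2

2


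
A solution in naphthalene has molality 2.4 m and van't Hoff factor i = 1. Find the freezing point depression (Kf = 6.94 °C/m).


ΔTf = Kf × m × i
= 6.94 × 2.4 × 1
= 16.656 °C

16.656 °C


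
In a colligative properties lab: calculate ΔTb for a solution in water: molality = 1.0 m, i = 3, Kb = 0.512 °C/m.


ΔTb = Kb × m × i
= 0.512 × 1.0 × 3
= 1.536 °C

1.536 °C


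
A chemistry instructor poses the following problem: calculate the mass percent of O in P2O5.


M(P2O5) = 2×30.97 + 5×16.0 = 141.94 g/mol
Mass of O = 5 × 16.0 = 80.00 g/mol
% O = 80.00/141.94 × 100 = 56.36%

56.36%


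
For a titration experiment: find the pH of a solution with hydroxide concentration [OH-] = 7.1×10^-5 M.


pOH = -log10([OH-]) = -log10(7.1×10^-5)
= 5 - log10(7.1) = 4.15
pH = 14 - pOH = 14 - 4.15 = 9.85

9.85


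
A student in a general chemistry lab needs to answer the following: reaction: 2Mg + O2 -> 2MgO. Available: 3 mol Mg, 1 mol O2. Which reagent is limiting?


Mole ratio available / coefficient:
  Mg: 3/2 = 1.500
  O2: 1/1 = 1.000
Smaller ratio is limiting.

O2


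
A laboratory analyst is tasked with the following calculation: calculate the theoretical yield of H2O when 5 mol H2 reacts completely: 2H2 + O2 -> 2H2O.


Mole ratio H2O:H2 = 2:2
n(H2O) = 5 × 2/2 = 5.000 mol
mass = 5.000 × 18.02 = 90.1 g

90.1 g


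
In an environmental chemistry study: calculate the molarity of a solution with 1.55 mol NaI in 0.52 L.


M = n/V = 1.55/0.52 = 2.981 mol/L

2.981 M


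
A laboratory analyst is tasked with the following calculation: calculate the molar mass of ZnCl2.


M(ZnCl2) = 1×65.38 + 2×35.45
= 65.38 + 70.9
= 136.28 g/mol

136.28 g/mol


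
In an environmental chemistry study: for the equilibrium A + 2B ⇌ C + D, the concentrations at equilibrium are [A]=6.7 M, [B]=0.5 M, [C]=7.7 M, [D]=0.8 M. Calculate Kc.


Kc = [C][D]/([A][B]^2)
= (7.7^1 × 0.8^1)/(6.7^1 × 0.5^2)
= 6.16/1.675
= 3.678

3.678


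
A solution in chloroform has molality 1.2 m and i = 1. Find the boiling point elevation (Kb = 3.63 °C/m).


ΔTb = Kb × m × i
= 3.63 × 1.2 × 1
= 4.356 °C

4.356 °C


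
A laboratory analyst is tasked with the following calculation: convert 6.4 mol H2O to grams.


M(H2O) = 18.02 g/mol
mass = n × M = 6.4 × 18.02 = 115.33 g

115.33 g


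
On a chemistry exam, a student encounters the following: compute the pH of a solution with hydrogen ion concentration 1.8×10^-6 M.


pH = -log10([H+]) = -log10(1.8×10^-6)
= 6 - log10(1.8)
= 6 - 0.26
= 5.74

5.74


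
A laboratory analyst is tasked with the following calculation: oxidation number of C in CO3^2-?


x + 3(-2) = -2, so x = +4
Oxidation number: +4

+4


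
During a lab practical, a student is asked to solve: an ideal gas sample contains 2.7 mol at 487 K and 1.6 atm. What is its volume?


PV = nRT  (R = 0.08206 L·atm/(mol·K))
V = nRT/P = 2.7×0.08206×487/1.6
= 67.438 L

67.438 L


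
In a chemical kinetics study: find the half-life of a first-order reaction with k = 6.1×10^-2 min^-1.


t½ = ln2/k = 0.693147/(6.1×10^-2 min^-1)
= 11.36 min

11.36 min


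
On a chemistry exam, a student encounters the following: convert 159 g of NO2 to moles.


M(NO2) = 46.01 g/mol
n = mass/M = 159/46.01 = 3.4558 mol

3.4558 mol


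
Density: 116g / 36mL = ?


ρ = mass/volume
= 116/36
= 3.222 g/mL

3.222 g/mL


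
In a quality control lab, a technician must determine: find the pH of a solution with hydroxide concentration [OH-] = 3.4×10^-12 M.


pOH = -log10([OH-]) = -log10(3.4×10^-12)
= 12 - log10(3.4) = 11.47
pH = 14 - pOH = 14 - 11.47 = 2.53

2.53


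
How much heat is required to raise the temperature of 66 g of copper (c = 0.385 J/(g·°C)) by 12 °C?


q = mcΔT = 66 × 0.385 × 12
= 304.92 J

304.92 J


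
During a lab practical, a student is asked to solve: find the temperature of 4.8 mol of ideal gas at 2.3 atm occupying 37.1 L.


PV = nRT  (R = 0.08206 L·atm/(mol·K))
T = PV/(nR) = 2.3×37.1/(4.8×0.08206)
= 85.33/0.393888
= 216.64 K

216.64 K


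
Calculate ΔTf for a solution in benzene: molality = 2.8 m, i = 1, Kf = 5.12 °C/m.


ΔTf = Kf × m × i
= 5.12 × 2.8 × 1
= 14.336 °C

14.336 °C


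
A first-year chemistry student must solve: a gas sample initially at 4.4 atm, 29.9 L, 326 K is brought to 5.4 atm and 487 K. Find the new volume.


P1V1/T1 = P2V2/T2
V2 = P1V1T2/(T1P2)
= 4.4×29.9×487/(326×5.4)
= 36.395 L

36.395 L


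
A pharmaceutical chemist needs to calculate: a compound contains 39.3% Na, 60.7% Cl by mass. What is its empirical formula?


Assume 100 g sample. Moles of each element:
  Na: 39.3/22.99 = 1.709 mol
  Cl: 60.7/35.45 = 1.712 mol
Divide by smallest (1.709):
  Na: 1.709/1.709 = 1.0
  Cl: 1.712/1.709 = 1.0
Empirical formula: NaCl

NaCl


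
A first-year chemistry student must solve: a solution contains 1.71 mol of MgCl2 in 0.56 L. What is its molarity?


M = n/V = 1.71/0.56 = 3.054 mol/L

3.054 M


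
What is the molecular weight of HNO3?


M(HNO3) = 1×1.008 + 1×14.01 + 3×16.0
= 1.01 + 14.01 + 48.0
= 63.02 g/mol

63.02 g/mol


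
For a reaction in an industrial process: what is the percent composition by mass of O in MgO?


M(MgO) = 1×24.31 + 1×16.0 = 40.31 g/mol
Mass of O = 1 × 16.0 = 16.00 g/mol
% O = 16.00/40.31 × 100 = 39.69%

39.69%


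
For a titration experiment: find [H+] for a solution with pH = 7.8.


[H+] = 10^(-pH) = 10^(-7.8)
= 1.58×10^-8 M

1.58×10^-8 M


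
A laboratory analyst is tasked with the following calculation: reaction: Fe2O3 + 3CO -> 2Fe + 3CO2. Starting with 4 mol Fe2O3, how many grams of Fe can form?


Mole ratio Fe:Fe2O3 = 2:1
n(Fe) = 4 × 2/1 = 8.000 mol
mass = 8.000 × 55.85 = 446.8 g

446.8 g


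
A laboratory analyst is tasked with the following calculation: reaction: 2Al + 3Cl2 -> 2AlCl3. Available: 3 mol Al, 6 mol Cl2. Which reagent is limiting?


Mole ratio available / coefficient:
  Al: 3/2 = 1.500
  Cl2: 6/3 = 2.000
Smaller ratio is limiting.

Al


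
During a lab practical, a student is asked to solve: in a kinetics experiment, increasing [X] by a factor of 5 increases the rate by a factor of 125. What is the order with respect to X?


rate ∝ [X]^n
5^n = 125 → n = 3
Order in X: 3

3


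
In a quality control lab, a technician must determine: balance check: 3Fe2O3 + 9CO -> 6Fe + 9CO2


Equation: 3Fe2O3 + 9CO -> 6Fe + 9CO2
Check atoms: C: 9=9, Fe: 6=6, O: 18=18
Balanced

Yes, balanced


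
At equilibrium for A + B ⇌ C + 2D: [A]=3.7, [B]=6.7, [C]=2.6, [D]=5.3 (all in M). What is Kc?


Kc = [C][D]^2/([A][B])
= (2.6^1 × 5.3^2)/(3.7^1 × 6.7^1)
= 73.034/24.79
= 2.946

2.946


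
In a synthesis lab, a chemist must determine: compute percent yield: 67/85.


% yield = actual/theoretical × 100
= 67/85 × 100
= 78.82%

78.82%


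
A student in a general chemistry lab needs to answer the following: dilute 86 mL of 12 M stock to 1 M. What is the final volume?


C1V1 = C2V2
12 × 86 = 1 × V2
V2 = 1032/1 = 1032.0 mL

1032.0 mL


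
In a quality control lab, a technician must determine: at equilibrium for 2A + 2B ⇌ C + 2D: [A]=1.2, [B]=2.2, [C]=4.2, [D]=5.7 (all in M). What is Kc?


Kc = [C][D]^2/([A]^2[B]^2)
= (4.2^1 × 5.7^2)/(1.2^2 × 2.2^2)
= 136.458/6.9696
= 19.58

19.58


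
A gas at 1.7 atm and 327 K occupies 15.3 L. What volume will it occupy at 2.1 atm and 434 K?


P1V1/T1 = P2V2/T2
V2 = P1V1T2/(T1P2)
= 1.7×15.3×434/(327×2.1)
= 16.439 L

16.439 L


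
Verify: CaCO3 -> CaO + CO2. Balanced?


Equation: CaCO3 -> CaO + CO2
Check atoms: C: 1=1, Ca: 1=1, O: 3=3
Balanced

Yes, balanced


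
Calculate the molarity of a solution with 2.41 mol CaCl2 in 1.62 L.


M = n/V = 2.41/1.62 = 1.488 mol/L

1.488 M


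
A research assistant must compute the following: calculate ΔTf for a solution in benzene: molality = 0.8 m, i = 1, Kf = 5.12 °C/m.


ΔTf = Kf × m × i
= 5.12 × 0.8 × 1
= 4.096 °C

4.096 °C


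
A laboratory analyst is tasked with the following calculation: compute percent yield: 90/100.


% yield = actual/theoretical × 100
= 90/100 × 100
= 90.0%

90.0%


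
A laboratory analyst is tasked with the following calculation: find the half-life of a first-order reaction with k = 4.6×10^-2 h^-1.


t½ = ln2/k = 0.693147/(4.6×10^-2 h^-1)
= 15.07 h

15.07 h


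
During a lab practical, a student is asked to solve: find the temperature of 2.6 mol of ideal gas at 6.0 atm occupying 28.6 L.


PV = nRT  (R = 0.08206 L·atm/(mol·K))
T = PV/(nR) = 6.0×28.6/(2.6×0.08206)
= 171.60/0.213356
= 804.29 K

804.29 K


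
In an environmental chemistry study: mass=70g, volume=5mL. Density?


ρ = mass/volume
= 70/5
= 14.0 g/mL

14.0 g/mL


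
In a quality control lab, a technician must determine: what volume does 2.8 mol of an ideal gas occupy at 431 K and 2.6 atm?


PV = nRT  (R = 0.08206 L·atm/(mol·K))
V = nRT/P = 2.8×0.08206×431/2.6
= 38.088 L

38.088 L


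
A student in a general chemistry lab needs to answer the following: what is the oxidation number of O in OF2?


F is always -1; 2(-1) + x = 0, so O = +2
Oxidation number: +2

+2


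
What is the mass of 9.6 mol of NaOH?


M(NaOH) = 40.0 g/mol
mass = n × M = 9.6 × 40.0 = 384.00 g

384.00 g


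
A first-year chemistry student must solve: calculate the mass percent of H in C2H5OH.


M(C2H5OH) = 2×12.01 + 6×1.008 + 1×16.0 = 46.068 g/mol
Mass of H = 6 × 1.008 = 6.048 g/mol
% H = 6.048/46.068 × 100 = 13.13%

13.13%


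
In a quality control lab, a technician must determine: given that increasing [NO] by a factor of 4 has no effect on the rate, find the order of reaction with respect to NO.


rate ∝ [NO]^n
rate ∝ [NO]^0
Order in NO: 0

0


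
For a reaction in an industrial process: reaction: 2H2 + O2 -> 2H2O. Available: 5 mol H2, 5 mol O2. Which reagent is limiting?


Mole ratio available / coefficient:
  H2: 5/2 = 2.500
  O2: 5/1 = 5.000
Smaller ratio is limiting.

H2


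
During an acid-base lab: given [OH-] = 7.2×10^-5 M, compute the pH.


pOH = -log10([OH-]) = -log10(7.2×10^-5)
= 5 - log10(7.2) = 4.14
pH = 14 - pOH = 14 - 4.14 = 9.86

9.86


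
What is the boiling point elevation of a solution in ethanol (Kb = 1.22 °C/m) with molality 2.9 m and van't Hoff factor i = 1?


ΔTb = Kb × m × i
= 1.22 × 2.9 × 1
= 3.538 °C

3.538 °C


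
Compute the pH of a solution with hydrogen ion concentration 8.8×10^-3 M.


pH = -log10([H+]) = -log10(8.8×10^-3)
= 3 - log10(8.8)
= 3 - 0.94
= 2.06

2.06


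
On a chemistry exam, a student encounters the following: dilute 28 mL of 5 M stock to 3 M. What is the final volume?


C1V1 = C2V2
5 × 28 = 3 × V2
V2 = 140/3 = 46.67 mL

46.67 mL


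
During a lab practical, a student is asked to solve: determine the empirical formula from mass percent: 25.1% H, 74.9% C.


Assume 100 g sample. Moles of each element:
  H: 25.1/1.008 = 24.901 mol
  C: 74.9/12.01 = 6.236 mol
Divide by smallest (6.236):
  H: 24.901/6.236 = 3.99
  C: 6.236/6.236 = 1.0
Empirical formula: CH4

CH4


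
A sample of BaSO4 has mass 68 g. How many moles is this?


M(BaSO4) = 233.4 g/mol
n = mass/M = 68/233.4 = 0.2913 mol

0.2913 mol


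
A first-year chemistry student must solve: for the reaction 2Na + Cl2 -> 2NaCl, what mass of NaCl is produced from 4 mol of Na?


Mole ratio NaCl:Na = 2:2
n(NaCl) = 4 × 2/2 = 4.000 mol
mass = 4.000 × 58.44 = 233.76 g

233.76 g


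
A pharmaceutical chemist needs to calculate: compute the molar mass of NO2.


M(NO2) = 1×14.01 + 2×16.0
= 14.01 + 32.0
= 46.01 g/mol

46.01 g/mol


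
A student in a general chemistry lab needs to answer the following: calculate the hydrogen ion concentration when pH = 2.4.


[H+] = 10^(-pH) = 10^(-2.4)
= 3.98×10^-3 M

3.98×10^-3 M


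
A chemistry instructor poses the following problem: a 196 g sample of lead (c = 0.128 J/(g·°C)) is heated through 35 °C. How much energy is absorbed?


q = mcΔT = 196 × 0.128 × 35
= 878.08 J

878.08 J


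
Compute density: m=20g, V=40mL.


ρ = mass/volume
= 20/40
= 0.5 g/mL

0.5 g/mL


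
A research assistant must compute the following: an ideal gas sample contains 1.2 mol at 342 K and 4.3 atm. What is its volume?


PV = nRT  (R = 0.08206 L·atm/(mol·K))
V = nRT/P = 1.2×0.08206×342/4.3
= 7.832 L

7.832 L


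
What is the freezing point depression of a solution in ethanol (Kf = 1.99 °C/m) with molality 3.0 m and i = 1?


ΔTf = Kf × m × i
= 1.99 × 3.0 × 1
= 5.97 °C

5.97 °C


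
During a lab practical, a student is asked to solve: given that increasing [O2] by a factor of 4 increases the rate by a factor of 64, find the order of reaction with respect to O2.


rate ∝ [O2]^n
4^n = 64 → n = 3
Order in O2: 3

3


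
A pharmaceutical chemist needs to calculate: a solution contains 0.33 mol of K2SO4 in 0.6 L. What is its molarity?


M = n/V = 0.33/0.6 = 0.550 mol/L

0.550 M


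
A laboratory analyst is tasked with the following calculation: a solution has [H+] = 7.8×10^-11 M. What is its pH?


pH = -log10([H+]) = -log10(7.8×10^-11)
= 11 - log10(7.8)
= 11 - 0.89
= 10.11

10.11


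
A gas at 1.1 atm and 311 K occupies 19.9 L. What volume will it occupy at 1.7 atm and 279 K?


P1V1/T1 = P2V2/T2
V2 = P1V1T2/(T1P2)
= 1.1×19.9×279/(311×1.7)
= 11.552 L

11.552 L


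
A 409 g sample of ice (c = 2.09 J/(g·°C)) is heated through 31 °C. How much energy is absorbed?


q = mcΔT = 409 × 2.09 × 31
= 26499.11 J

26499.11 J


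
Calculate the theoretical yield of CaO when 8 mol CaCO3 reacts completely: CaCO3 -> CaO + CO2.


Mole ratio CaO:CaCO3 = 1:1
n(CaO) = 8 × 1/1 = 8.000 mol
mass = 8.000 × 56.08 = 448.64 g

448.64 g


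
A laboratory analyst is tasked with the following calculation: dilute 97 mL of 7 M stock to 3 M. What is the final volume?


C1V1 = C2V2
7 × 97 = 3 × V2
V2 = 679/3 = 226.33 mL

226.33 mL


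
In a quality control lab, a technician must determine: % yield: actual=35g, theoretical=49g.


% yield = actual/theoretical × 100
= 35/49 × 100
= 71.43%

71.43%


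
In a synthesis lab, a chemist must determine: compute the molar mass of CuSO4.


M(CuSO4) = 1×63.55 + 1×32.07 + 4×16.0
= 63.55 + 32.07 + 64.0
= 159.62 g/mol

159.62 g/mol


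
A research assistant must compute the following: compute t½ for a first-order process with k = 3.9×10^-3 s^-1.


t½ = ln2/k = 0.693147/(3.9×10^-3 s^-1)
= 177.7 s

177.7 s


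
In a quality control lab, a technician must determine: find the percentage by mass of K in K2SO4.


M(K2SO4) = 2×39.1 + 1×32.07 + 4×16.0 = 174.27 g/mol
Mass of K = 2 × 39.1 = 78.20 g/mol
% K = 78.20/174.27 × 100 = 44.87%

44.87%


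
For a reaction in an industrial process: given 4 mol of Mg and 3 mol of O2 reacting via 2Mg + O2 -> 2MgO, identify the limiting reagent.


Mole ratio available / coefficient:
  Mg: 4/2 = 2.000
  O2: 3/1 = 3.000
Smaller ratio is limiting.

Mg


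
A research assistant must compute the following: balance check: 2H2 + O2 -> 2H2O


Equation: 2H2 + O2 -> 2H2O
Check atoms: H: 4=4, O: 2=2
Balanced

Yes, balanced


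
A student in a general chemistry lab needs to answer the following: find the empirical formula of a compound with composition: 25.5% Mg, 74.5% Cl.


Assume 100 g sample. Moles of each element:
  Mg: 25.5/24.31 = 1.049 mol
  Cl: 74.5/35.45 = 2.102 mol
Divide by smallest (1.049):
  Mg: 1.049/1.049 = 1.0
  Cl: 2.102/1.049 = 2.0
Empirical formula: MgCl2

MgCl2


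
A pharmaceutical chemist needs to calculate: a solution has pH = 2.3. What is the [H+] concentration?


[H+] = 10^(-pH) = 10^(-2.3)
= 5.01×10^-3 M

5.01×10^-3 M


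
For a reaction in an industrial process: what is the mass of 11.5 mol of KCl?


M(KCl) = 74.55 g/mol
mass = n × M = 11.5 × 74.55 = 857.33 g

857.33 g


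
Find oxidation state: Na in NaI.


Group 1 metal: +1
Oxidation number: +1

+1


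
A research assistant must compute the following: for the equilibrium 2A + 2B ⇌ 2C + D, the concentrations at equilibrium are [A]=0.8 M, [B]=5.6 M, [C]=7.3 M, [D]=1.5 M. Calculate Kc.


Kc = [C]^2[D]/([A]^2[B]^2)
= (7.3^2 × 1.5^1)/(0.8^2 × 5.6^2)
= 79.935/20.0704
= 3.983

3.983


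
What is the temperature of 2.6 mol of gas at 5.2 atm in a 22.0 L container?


PV = nRT  (R = 0.08206 L·atm/(mol·K))
T = PV/(nR) = 5.2×22.0/(2.6×0.08206)
= 114.40/0.213356
= 536.19 K

536.19 K


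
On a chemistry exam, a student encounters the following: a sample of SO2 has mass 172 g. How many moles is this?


M(SO2) = 64.07 g/mol
n = mass/M = 172/64.07 = 2.6846 mol

2.6846 mol


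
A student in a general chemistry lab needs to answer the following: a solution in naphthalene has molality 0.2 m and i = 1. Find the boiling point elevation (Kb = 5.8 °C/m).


ΔTb = Kb × m × i
= 5.8 × 0.2 × 1
= 1.16 °C

1.16 °C


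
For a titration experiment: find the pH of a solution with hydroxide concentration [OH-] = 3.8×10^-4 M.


pOH = -log10([OH-]) = -log10(3.8×10^-4)
= 4 - log10(3.8) = 3.42
pH = 14 - pOH = 14 - 3.42 = 10.58

10.58


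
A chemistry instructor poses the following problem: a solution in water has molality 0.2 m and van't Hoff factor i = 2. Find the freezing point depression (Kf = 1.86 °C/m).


ΔTf = Kf × m × i
= 1.86 × 0.2 × 2
= 0.744 °C

0.744 °C


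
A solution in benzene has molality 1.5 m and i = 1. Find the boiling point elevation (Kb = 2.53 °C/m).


ΔTb = Kb × m × i
= 2.53 × 1.5 × 1
= 3.795 °C

3.795 °C


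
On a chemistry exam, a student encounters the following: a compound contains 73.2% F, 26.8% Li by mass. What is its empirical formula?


Assume 100 g sample. Moles of each element:
  F: 73.2/19.0 = 3.853 mol
  Li: 26.8/6.94 = 3.862 mol
Divide by smallest (3.853):
  F: 3.853/3.853 = 1.0
  Li: 3.862/3.853 = 1.0
Empirical formula: LiF

LiF


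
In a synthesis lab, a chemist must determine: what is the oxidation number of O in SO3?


O is usually -2
Oxidation number: -2

-2


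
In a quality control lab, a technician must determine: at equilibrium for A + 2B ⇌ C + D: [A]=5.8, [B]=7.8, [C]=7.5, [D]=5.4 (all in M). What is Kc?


Kc = [C][D]/([A][B]^2)
= (7.5^1 × 5.4^1)/(5.8^1 × 7.8^2)
= 40.5/352.872
= 0.1148

0.1148


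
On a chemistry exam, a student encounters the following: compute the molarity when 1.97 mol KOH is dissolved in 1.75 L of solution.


M = n/V = 1.97/1.75 = 1.126 mol/L

1.126 M


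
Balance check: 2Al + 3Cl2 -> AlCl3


Equation: 2Al + 3Cl2 -> AlCl3
Check atoms: Al: 2≠1, Cl: 6≠3
Not balanced

No, not balanced


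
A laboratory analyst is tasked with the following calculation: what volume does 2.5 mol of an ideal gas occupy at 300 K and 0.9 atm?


PV = nRT  (R = 0.08206 L·atm/(mol·K))
V = nRT/P = 2.5×0.08206×300/0.9
= 68.383 L

68.383 L


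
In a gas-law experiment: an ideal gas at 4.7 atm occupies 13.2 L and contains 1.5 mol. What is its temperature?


PV = nRT  (R = 0.08206 L·atm/(mol·K))
T = PV/(nR) = 4.7×13.2/(1.5×0.08206)
= 62.04/0.123090
= 504.02 K

504.02 K


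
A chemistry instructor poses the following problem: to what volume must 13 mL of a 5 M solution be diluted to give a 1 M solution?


C1V1 = C2V2
5 × 13 = 1 × V2
V2 = 65/1 = 65.0 mL

65.0 mL


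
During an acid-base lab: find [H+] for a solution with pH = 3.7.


[H+] = 10^(-pH) = 10^(-3.7)
= 2.0×10^-4 M

2.0×10^-4 M


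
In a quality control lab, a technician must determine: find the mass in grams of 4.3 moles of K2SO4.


M(K2SO4) = 174.27 g/mol
mass = n × M = 4.3 × 174.27 = 749.36 g

749.36 g


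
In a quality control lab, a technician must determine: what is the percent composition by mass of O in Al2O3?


M(Al2O3) = 2×26.98 + 3×16.0 = 101.96 g/mol
Mass of O = 3 × 16.0 = 48.00 g/mol
% O = 48.00/101.96 × 100 = 47.08%

47.08%


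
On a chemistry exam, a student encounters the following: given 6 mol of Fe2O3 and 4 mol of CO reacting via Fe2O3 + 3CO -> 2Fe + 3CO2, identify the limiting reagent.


Mole ratio available / coefficient:
  Fe2O3: 6/1 = 6.000
  CO: 4/3 = 1.333
Smaller ratio is limiting.

CO


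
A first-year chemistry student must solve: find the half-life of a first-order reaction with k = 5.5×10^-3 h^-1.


t½ = ln2/k = 0.693147/(5.5×10^-3 h^-1)
= 126.0 h

126.0 h


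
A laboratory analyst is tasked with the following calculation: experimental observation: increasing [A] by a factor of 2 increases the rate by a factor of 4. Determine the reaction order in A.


rate ∝ [A]^n
2^n = 4 → n = 2
Order in A: 2

2


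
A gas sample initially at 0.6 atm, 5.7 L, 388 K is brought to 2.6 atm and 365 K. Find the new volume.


P1V1/T1 = P2V2/T2
V2 = P1V1T2/(T1P2)
= 0.6×5.7×365/(388×2.6)
= 1.237 L

1.237 L


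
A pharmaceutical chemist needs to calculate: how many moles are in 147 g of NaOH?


M(NaOH) = 40.0 g/mol
n = mass/M = 147/40.0 = 3.675 mol

3.675 mol


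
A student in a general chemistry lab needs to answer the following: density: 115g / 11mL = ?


ρ = mass/volume
= 115/11
= 10.455 g/mL

10.455 g/mL


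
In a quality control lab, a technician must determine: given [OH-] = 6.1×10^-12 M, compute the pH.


pOH = -log10([OH-]) = -log10(6.1×10^-12)
= 12 - log10(6.1) = 11.21
pH = 14 - pOH = 14 - 11.21 = 2.79

2.79


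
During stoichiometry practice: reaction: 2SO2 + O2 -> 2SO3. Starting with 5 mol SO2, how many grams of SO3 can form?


Mole ratio SO3:SO2 = 2:2
n(SO3) = 5 × 2/2 = 5.000 mol
mass = 5.000 × 80.07 = 400.35 g

400.35 g


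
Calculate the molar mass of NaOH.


M(NaOH) = 1×22.99 + 1×16.0 + 1×1.008
= 22.99 + 16.0 + 1.01
= 40.0 g/mol

40.0 g/mol


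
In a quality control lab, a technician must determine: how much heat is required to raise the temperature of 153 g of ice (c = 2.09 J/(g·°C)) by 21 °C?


q = mcΔT = 153 × 2.09 × 21
= 6715.17 J

6715.17 J


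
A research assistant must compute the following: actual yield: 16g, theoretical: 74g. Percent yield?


% yield = actual/theoretical × 100
= 16/74 × 100
= 21.62%

21.62%


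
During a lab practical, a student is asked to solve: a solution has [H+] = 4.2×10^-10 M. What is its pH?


pH = -log10([H+]) = -log10(4.2×10^-10)
= 10 - log10(4.2)
= 10 - 0.62
= 9.38

9.38


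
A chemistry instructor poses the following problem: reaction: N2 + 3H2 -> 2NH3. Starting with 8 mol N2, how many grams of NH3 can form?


Mole ratio NH3:N2 = 2:1
n(NH3) = 8 × 2/1 = 16.000 mol
mass = 16.000 × 17.03 = 272.48 g

272.48 g


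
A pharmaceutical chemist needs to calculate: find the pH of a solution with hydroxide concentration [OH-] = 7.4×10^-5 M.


pOH = -log10([OH-]) = -log10(7.4×10^-5)
= 5 - log10(7.4) = 4.13
pH = 14 - pOH = 14 - 4.13 = 9.87

9.87


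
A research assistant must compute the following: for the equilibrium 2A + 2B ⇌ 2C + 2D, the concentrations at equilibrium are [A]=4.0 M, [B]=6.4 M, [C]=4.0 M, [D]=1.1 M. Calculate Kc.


Kc = [C]^2[D]^2/([A]^2[B]^2)
= (4.0^2 × 1.1^2)/(4.0^2 × 6.4^2)
= 19.36/655.36
= 0.02954

0.02954


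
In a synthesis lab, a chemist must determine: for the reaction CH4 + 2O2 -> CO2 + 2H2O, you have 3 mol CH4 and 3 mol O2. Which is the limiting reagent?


Mole ratio available / coefficient:
  CH4: 3/1 = 3.000
  O2: 3/2 = 1.500
Smaller ratio is limiting.

O2


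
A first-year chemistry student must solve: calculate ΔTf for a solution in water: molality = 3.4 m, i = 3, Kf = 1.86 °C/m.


ΔTf = Kf × m × i
= 1.86 × 3.4 × 3
= 18.972 °C

18.972 °C


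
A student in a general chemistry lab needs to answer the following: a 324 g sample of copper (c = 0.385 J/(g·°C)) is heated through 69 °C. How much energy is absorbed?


q = mcΔT = 324 × 0.385 × 69
= 8607.06 J

8607.06 J


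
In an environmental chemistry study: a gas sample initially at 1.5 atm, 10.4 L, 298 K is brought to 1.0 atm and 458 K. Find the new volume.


P1V1/T1 = P2V2/T2
V2 = P1V1T2/(T1P2)
= 1.5×10.4×458/(298×1.0)
= 23.976 L

23.976 L


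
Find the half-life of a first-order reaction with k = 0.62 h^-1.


t½ = ln2/k = 0.693147/(0.62 h^-1)
= 1.118 h

1.118 h


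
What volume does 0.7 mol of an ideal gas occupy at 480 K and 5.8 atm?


PV = nRT  (R = 0.08206 L·atm/(mol·K))
V = nRT/P = 0.7×0.08206×480/5.8
= 4.754 L

4.754 L


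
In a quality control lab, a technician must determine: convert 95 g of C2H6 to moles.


M(C2H6) = 30.07 g/mol
n = mass/M = 95/30.07 = 3.1593 mol

3.1593 mol


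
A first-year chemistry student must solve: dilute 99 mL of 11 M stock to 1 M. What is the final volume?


C1V1 = C2V2
11 × 99 = 1 × V2
V2 = 1089/1 = 1089.0 mL

1089.0 mL


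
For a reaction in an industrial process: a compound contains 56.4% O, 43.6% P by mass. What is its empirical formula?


Assume 100 g sample. Moles of each element:
  O: 56.4/16.0 = 3.525 mol
  P: 43.6/30.97 = 1.408 mol
Divide by smallest (1.408):
  O: 3.525/1.408 = 2.5
  P: 1.408/1.408 = 1.0
Multiply all ratios by 2 to obtain whole numbers.
Empirical formula: P2O5

P2O5


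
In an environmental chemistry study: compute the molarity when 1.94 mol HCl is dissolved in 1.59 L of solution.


M = n/V = 1.94/1.59 = 1.220 mol/L

1.220 M


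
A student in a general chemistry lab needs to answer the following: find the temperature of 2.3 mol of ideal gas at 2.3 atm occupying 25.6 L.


PV = nRT  (R = 0.08206 L·atm/(mol·K))
T = PV/(nR) = 2.3×25.6/(2.3×0.08206)
= 58.88/0.188738
= 311.97 K

311.97 K


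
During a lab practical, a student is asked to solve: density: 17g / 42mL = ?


ρ = mass/volume
= 17/42
= 0.405 g/mL

0.405 g/mL


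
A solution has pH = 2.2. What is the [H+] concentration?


[H+] = 10^(-pH) = 10^(-2.2)
= 6.31×10^-3 M

6.31×10^-3 M


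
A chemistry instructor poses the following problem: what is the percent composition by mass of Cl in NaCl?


M(NaCl) = 1×22.99 + 1×35.45 = 58.44 g/mol
Mass of Cl = 1 × 35.45 = 35.45 g/mol
% Cl = 35.45/58.44 × 100 = 60.66%

60.66%


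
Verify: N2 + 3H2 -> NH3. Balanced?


Equation: N2 + 3H2 -> NH3
Check atoms: H: 6≠3, N: 2≠1
Not balanced

No, not balanced


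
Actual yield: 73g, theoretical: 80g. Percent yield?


% yield = actual/theoretical × 100
= 73/80 × 100
= 91.25%

91.25%


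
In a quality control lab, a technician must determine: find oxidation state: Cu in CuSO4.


Sulfate is -2, so Cu = +2
Oxidation number: +2

+2


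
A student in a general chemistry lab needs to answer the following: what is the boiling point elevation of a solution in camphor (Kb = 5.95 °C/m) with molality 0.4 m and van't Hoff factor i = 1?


ΔTb = Kb × m × i
= 5.95 × 0.4 × 1
= 2.38 °C

2.38 °C


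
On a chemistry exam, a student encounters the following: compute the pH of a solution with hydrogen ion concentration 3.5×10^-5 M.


pH = -log10([H+]) = -log10(3.5×10^-5)
= 5 - log10(3.5)
= 5 - 0.54
= 4.46

4.46


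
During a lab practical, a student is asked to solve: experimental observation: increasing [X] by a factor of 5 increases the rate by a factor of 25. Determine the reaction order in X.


rate ∝ [X]^n
5^n = 25 → n = 2
Order in X: 2

2


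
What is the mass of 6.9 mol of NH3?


M(NH3) = 17.03 g/mol
mass = n × M = 6.9 × 17.03 = 117.51 g

117.51 g


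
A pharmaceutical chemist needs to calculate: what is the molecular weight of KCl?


M(KCl) = 1×39.1 + 1×35.45
= 39.1 + 35.45
= 74.55 g/mol

74.55 g/mol


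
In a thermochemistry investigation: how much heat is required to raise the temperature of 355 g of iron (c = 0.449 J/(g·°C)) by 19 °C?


q = mcΔT = 355 × 0.449 × 19
= 3028.51 J

3028.51 J


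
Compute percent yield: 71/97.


% yield = actual/theoretical × 100
= 71/97 × 100
= 73.2%

73.2%


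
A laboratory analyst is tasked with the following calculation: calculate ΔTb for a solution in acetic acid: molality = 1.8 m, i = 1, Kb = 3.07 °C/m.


ΔTb = Kb × m × i
= 3.07 × 1.8 × 1
= 5.526 °C

5.526 °C


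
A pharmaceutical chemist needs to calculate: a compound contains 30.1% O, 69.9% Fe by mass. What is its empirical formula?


Assume 100 g sample. Moles of each element:
  O: 30.1/16.0 = 1.881 mol
  Fe: 69.9/55.85 = 1.252 mol
Divide by smallest (1.252):
  O: 1.881/1.252 = 1.5
  Fe: 1.252/1.252 = 1.0
Multiply all ratios by 2 to obtain whole numbers.
Empirical formula: Fe2O3

Fe2O3


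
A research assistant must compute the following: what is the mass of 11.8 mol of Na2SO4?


M(Na2SO4) = 142.05 g/mol
mass = n × M = 11.8 × 142.05 = 1676.19 g

1676.19 g


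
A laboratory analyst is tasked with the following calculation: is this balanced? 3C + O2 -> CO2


Equation: 3C + O2 -> CO2
Check atoms: C: 3≠1, O: 2=2
Not balanced

No, not balanced


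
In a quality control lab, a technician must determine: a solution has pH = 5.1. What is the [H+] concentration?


[H+] = 10^(-pH) = 10^(-5.1)
= 7.94×10^-6 M

7.94×10^-6 M


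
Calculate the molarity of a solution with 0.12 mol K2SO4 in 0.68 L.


M = n/V = 0.12/0.68 = 0.176 mol/L

0.176 M


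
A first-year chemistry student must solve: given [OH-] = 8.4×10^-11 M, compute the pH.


pOH = -log10([OH-]) = -log10(8.4×10^-11)
= 11 - log10(8.4) = 10.08
pH = 14 - pOH = 14 - 10.08 = 3.92

3.92


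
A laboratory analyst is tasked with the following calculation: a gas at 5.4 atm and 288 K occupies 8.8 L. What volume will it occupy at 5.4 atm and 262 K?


P1V1/T1 = P2V2/T2
V2 = P1V1T2/(T1P2)
= 5.4×8.8×262/(288×5.4)
= 8.006 L

8.006 L


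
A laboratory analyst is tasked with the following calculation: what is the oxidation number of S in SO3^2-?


x + 3(-2) = -2, so x = +4
Oxidation number: +4

+4


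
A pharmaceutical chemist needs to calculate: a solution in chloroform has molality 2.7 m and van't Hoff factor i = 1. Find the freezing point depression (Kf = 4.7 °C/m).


ΔTf = Kf × m × i
= 4.7 × 2.7 × 1
= 12.69 °C

12.69 °C


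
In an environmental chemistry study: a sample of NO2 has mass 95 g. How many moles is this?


M(NO2) = 46.01 g/mol
n = mass/M = 95/46.01 = 2.0648 mol

2.0648 mol


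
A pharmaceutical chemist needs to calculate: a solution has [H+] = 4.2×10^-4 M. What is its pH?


pH = -log10([H+]) = -log10(4.2×10^-4)
= 4 - log10(4.2)
= 4 - 0.62
= 3.38

3.38


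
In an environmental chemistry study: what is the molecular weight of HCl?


M(HCl) = 1×1.008 + 1×35.45
= 1.01 + 35.45
= 36.46 g/mol

36.46 g/mol


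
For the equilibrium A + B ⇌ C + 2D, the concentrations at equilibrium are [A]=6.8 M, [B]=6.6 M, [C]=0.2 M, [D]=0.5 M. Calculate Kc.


Kc = [C][D]^2/([A][B])
= (0.2^1 × 0.5^2)/(6.8^1 × 6.6^1)
= 0.05/44.88
= 0.001114

0.001114


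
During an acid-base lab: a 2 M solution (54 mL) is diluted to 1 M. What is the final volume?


C1V1 = C2V2
2 × 54 = 1 × V2
V2 = 108/1 = 108.0 mL

108.0 mL


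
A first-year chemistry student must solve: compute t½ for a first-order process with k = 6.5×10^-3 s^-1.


t½ = ln2/k = 0.693147/(6.5×10^-3 s^-1)
= 106.6 s

106.6 s


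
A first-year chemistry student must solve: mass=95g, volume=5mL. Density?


ρ = mass/volume
= 95/5
= 19.0 g/mL

19.0 g/mL


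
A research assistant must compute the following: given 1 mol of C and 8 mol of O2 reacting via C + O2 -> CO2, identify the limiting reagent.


Mole ratio available / coefficient:
  C: 1/1 = 1.000
  O2: 8/1 = 8.000
Smaller ratio is limiting.

C


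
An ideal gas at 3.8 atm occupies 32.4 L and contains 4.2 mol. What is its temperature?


PV = nRT  (R = 0.08206 L·atm/(mol·K))
T = PV/(nR) = 3.8×32.4/(4.2×0.08206)
= 123.12/0.344652
= 357.23 K

357.23 K


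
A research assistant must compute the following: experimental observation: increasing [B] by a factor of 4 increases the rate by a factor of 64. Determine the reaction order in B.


rate ∝ [B]^n
4^n = 64 → n = 3
Order in B: 3

3


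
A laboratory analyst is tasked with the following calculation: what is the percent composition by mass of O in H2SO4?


M(H2SO4) = 2×1.008 + 1×32.07 + 4×16.0 = 98.086 g/mol
Mass of O = 4 × 16.0 = 64.00 g/mol
% O = 64.00/98.086 × 100 = 65.25%

65.25%


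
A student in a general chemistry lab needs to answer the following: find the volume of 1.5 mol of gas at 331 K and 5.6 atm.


PV = nRT  (R = 0.08206 L·atm/(mol·K))
V = nRT/P = 1.5×0.08206×331/5.6
= 7.275 L

7.275 L


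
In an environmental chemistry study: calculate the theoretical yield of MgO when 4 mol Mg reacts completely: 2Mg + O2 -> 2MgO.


Mole ratio MgO:Mg = 2:2
n(MgO) = 4 × 2/2 = 4.000 mol
mass = 4.000 × 40.31 = 161.24 g

161.24 g


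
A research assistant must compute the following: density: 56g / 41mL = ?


ρ = mass/volume
= 56/41
= 1.366 g/mL

1.366 g/mL


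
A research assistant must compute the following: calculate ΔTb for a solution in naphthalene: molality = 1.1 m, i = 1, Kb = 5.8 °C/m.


ΔTb = Kb × m × i
= 5.8 × 1.1 × 1
= 6.38 °C

6.38 °C


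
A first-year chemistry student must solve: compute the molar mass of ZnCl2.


M(ZnCl2) = 1×65.38 + 2×35.45
= 65.38 + 70.9
= 136.28 g/mol

136.28 g/mol


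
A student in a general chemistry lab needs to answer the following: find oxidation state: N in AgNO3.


(+1) + x + 3(-2) = 0, so x = +5
Oxidation number: +5

+5


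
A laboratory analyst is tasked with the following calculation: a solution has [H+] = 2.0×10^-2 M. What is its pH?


pH = -log10([H+]) = -log10(2.0×10^-2)
= 2 - log10(2.0)
= 2 - 0.3
= 1.7

1.7


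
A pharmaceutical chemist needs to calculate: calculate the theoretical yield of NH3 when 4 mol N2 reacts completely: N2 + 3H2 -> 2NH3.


Mole ratio NH3:N2 = 2:1
n(NH3) = 4 × 2/1 = 8.000 mol
mass = 8.000 × 17.03 = 136.24 g

136.24 g


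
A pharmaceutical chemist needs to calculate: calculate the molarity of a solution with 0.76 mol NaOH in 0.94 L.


M = n/V = 0.76/0.94 = 0.809 mol/L

0.809 M


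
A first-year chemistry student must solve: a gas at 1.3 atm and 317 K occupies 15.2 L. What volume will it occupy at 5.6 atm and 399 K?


P1V1/T1 = P2V2/T2
V2 = P1V1T2/(T1P2)
= 1.3×15.2×399/(317×5.6)
= 4.441 L

4.441 L


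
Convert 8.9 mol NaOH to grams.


M(NaOH) = 40.0 g/mol
mass = n × M = 8.9 × 40.0 = 356.00 g

356.00 g


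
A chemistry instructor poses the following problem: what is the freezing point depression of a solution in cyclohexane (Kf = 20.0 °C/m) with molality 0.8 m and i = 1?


ΔTf = Kf × m × i
= 20.0 × 0.8 × 1
= 16.0 °C

16.0 °C


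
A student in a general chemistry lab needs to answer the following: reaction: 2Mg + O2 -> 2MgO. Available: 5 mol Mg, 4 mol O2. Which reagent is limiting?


Mole ratio available / coefficient:
  Mg: 5/2 = 2.500
  O2: 4/1 = 4.000
Smaller ratio is limiting.

Mg


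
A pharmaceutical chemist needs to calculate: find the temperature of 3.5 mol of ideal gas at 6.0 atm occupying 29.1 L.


PV = nRT  (R = 0.08206 L·atm/(mol·K))
T = PV/(nR) = 6.0×29.1/(3.5×0.08206)
= 174.60/0.287210
= 607.92 K

607.92 K


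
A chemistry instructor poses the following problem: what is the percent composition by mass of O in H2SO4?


M(H2SO4) = 2×1.008 + 1×32.07 + 4×16.0 = 98.086 g/mol
Mass of O = 4 × 16.0 = 64.00 g/mol
% O = 64.00/98.086 × 100 = 65.25%

65.25%


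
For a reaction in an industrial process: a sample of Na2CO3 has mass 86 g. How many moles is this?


M(Na2CO3) = 105.99 g/mol
n = mass/M = 86/105.99 = 0.8114 mol

0.8114 mol


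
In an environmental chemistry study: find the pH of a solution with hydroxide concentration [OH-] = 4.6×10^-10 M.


pOH = -log10([OH-]) = -log10(4.6×10^-10)
= 10 - log10(4.6) = 9.34
pH = 14 - pOH = 14 - 9.34 = 4.66

4.66


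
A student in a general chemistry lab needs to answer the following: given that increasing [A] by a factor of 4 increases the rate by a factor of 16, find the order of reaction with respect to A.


rate ∝ [A]^n
4^n = 16 → n = 2
Order in A: 2

2


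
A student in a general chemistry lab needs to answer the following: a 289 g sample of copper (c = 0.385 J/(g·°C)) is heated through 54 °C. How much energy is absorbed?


q = mcΔT = 289 × 0.385 × 54
= 6008.31 J

6008.31 J


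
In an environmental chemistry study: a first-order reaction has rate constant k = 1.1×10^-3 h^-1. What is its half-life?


t½ = ln2/k = 0.693147/(1.1×10^-3 h^-1)
= 630.1 h

630.1 h
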